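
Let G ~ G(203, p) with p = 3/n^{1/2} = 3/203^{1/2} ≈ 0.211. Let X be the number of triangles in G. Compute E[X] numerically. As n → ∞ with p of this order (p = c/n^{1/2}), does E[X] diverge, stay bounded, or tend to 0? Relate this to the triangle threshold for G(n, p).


Number of potential triangles: C(203, 3) = 1373701.
Each occurs with probability p³ ≈ (0.211)³ ≈ 9.33512e-03.
By linearity: E[X] = C(203, 3)·p³ ≈ 1373701 · 9.33512e-03 ≈ 12823.658.
Since α = 1/2 < 1, p = c/n^{1/2} ≫ 1/n is above the triangle threshold p ~ 1/n. Asymptotically E[X] ~ (c³/6)·n^{3(1−α)} = (3³/6)·n^{1.5} → ∞; triangles are abundant w.h.p.

E[X] ≈ 12823.658; in regime p = Θ(1/n^{1/2}) E[X] diverges (above the triangle threshold p ~ 1/n).


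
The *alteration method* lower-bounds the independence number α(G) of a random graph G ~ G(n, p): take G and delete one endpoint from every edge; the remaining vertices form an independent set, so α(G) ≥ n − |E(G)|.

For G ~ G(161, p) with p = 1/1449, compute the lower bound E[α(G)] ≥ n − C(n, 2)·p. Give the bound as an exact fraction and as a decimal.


E[|E(G)|] = C(161, 2)·p = 12880 · (1/1449) = 80/9.
E[α(G)] ≥ n − E[|E(G)|] = 161 − 80/9 = 1369/9.
Numerically: ≈ 152.111111.
(This is only a lower bound; the true E[α(G)] may be larger.)

E[α(G)] ≥ 1369/9 ≈ 152.111111.


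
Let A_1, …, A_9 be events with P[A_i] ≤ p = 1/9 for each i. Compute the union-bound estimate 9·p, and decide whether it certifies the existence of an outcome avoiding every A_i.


Union bound: P[∪_{i=1}^{9} A_i] ≤ Σ_i P[A_i] ≤ 9·p = 9·(1/9) = 1.
Numerically: 1 ≈ 1.0000.
Is 1 < 1? NO.
Since the bound 1 is ≥ 1, the union bound is uninformative here; it does NOT by itself certify existence.

9·p = 1 ≈ 1.0000; existence NOT certified by the union bound.


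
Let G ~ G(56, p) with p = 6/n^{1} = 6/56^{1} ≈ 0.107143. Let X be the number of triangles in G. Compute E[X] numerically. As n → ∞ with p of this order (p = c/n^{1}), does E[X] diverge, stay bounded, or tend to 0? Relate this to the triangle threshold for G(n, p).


Number of potential triangles: C(56, 3) = 27720.
Each occurs with probability p³ ≈ (0.107143)³ ≈ 1.22995627e-03.
By linearity: E[X] = C(56, 3)·p³ ≈ 27720 · 1.22995627e-03 ≈ 34.094388.
Here α = 1, so p = 6/n is exactly at the triangle threshold p ~ 1/n. Asymptotically E[X] → c³/6 = 6³/6 = 36 ≈ 36.000000, a bounded constant. In this regime the triangle count is asymptotically Poisson(c³/6).

E[X] ≈ 34.094388; in regime p = Θ(1/n^{1}) E[X] stays bounded (at the triangle threshold p ~ 1/n).


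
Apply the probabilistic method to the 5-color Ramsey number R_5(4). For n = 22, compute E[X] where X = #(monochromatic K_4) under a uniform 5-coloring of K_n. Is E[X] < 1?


E[X] = C(22, 4) · 5^{1 − 6} = 7315 · 5^{−5} = 7315/3125.
As a reduced fraction: E[X] = 1463/625 ≈ 2.34080.
Is E[X] < 1? NO.
Since E[X] ≥ 1, the first-moment bound is inconclusive at n = 22; it does NOT by itself certify R_5(4) > 22.

E[X] = 1463/625 ≈ 2.34080; E[X] ≥ 1; first-moment method inconclusive here.


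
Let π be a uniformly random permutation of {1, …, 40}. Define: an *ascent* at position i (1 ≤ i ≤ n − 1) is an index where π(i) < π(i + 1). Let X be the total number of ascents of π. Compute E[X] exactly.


Write X = Σ X_I over i = 1, …, 39, with X_I the indicator of one ascent.
There are 39 indicators.
For each fixed i, the pair (π(i), π(i+1)) is a uniformly random ordered pair of distinct values from {1, …, 40}; by symmetry P[π(i) < π(i+1)] = 1/2.
By linearity: E[X] = 39 · (1/2) = (40 − 1) · (1/2) = 39/2 ≈ 19.5000.

E[X] = 39/2 = 19.5000.


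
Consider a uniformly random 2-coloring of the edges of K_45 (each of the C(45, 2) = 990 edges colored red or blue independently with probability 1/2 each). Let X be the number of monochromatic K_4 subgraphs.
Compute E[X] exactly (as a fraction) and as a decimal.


Let X = Σ_S X_S over the C(45, 4) = 148995 subsets S of size 4, where X_S = 1 if the K_4 on S is monochromatic.
For a fixed S, the K_4 on S has C(4, 2) = 6 edges. P[all 6 edges red] = (1/2)^6, and likewise for blue, so P[monochromatic] = 2·(1/2)^6 = 2^{1 − 6} = 1/32.
By linearity of expectation: E[X] = C(45, 4) · 2^{1 − 6} = 148995 · 1/32 = 148995/32.
Numerically: E[X] ≈ 4656.0938.

E[X] = C(45,4)·2^(1−C(4,2)) = 148995/32 ≈ 4656.0938.


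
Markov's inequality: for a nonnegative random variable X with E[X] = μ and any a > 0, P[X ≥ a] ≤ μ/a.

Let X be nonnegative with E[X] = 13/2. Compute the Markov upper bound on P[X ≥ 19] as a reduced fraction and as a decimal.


μ = E[X] = 13/2, a = 19.
Markov: P[X ≥ 19] ≤ μ/a = (13/2)/19 = 13/38.
Numerically: ≈ 0.342105.
(Since a = 19 > μ = 6.500000, the bound 13/38 is < 1 and informative.)

P[X ≥ 19] ≤ 13/38 ≈ 0.342105.


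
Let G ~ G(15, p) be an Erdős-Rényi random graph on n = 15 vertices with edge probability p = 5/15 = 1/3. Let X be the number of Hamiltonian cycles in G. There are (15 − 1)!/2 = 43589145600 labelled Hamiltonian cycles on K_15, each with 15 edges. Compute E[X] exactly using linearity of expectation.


K_15 has (15 − 1)!/2 = 43589145600 labelled Hamiltonian cycles.
For each such Hamiltonian cycle H, let X_H = 1 if all 15 edges of H are present in G. Then P[X_H = 1] = p^{15} = (1/3)^{15} = 1/14348907.
Summing the indicators: E[X] = Σ_H E[X_H] = 43589145600 · p^{15} = 43589145600 · 1/14348907 = 179379200/59049.
Numerically: E[X] ≈ 3037.8.

E[X] = 43589145600 · (1/3)^{15} = 179379200/59049 ≈ 3037.8.


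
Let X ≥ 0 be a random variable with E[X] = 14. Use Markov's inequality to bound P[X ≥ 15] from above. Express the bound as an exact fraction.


μ = E[X] = 14, a = 15.
Markov: P[X ≥ 15] ≤ μ/a = (14)/15 = 14/15.
Numerically: ≈ 0.9333.
(Since a = 15 > μ = 14.0000, the bound 14/15 is < 1 and informative.)

P[X ≥ 15] ≤ 14/15 ≈ 0.9333.


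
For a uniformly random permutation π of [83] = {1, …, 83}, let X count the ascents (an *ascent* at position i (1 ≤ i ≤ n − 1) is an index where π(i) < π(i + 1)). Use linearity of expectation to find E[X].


Write X = Σ X_I over i = 1, …, 82, with X_I the indicator of one ascent.
There are 82 indicators.
For each fixed i, the pair (π(i), π(i+1)) is a uniformly random ordered pair of distinct values from {1, …, 83}; by symmetry P[π(i) < π(i+1)] = 1/2.
By linearity: E[X] = 82 · (1/2) = (83 − 1) · (1/2) = 41 ≈ 41.000000.

E[X] = 41 = 41.000000.


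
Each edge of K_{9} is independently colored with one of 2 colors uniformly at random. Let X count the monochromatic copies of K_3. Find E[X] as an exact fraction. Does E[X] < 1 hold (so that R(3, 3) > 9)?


E[X] = C(9, 3) · 2^{1 − 3} = 84 · 2^{−2} = 84/4.
As a reduced fraction: E[X] = 21 ≈ 21.0000.
Is E[X] < 1? NO.
Since E[X] ≥ 1, the first-moment bound is inconclusive at n = 9; it does NOT by itself certify R(3, 3) > 9.

E[X] = 21 ≈ 21.0000; E[X] ≥ 1; first-moment method inconclusive here.


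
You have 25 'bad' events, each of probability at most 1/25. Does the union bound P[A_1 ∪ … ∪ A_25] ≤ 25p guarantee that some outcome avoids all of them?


Union bound: P[∪_{i=1}^{25} A_i] ≤ Σ_i P[A_i] ≤ 25·p = 25·(1/25) = 1.
Numerically: 1 ≈ 1.0000.
Is 1 < 1? NO.
Since the bound 1 is ≥ 1, the union bound is uninformative here; it does NOT by itself certify existence.

25·p = 1 ≈ 1.0000; existence NOT certified by the union bound.


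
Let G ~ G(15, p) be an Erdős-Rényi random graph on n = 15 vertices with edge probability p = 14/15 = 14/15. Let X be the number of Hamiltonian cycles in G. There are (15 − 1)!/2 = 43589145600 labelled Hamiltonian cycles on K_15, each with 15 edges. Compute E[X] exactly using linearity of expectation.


K_15 has (15 − 1)!/2 = 43589145600 labelled Hamiltonian cycles.
For each such Hamiltonian cycle H, let X_H = 1 if all 15 edges of H are present in G. Then P[X_H = 1] = p^{15} = (14/15)^{15} = 155568095557812224/437893890380859375.
By linearity: E[X] = Σ_H E[X_H] = 43589145600 · p^{15} = 43589145600 · 155568095557812224/437893890380859375 = 1116227221067356419653632/72081298828125.
Numerically: E[X] ≈ 1.549e+10.

E[X] = 43589145600 · (14/15)^{15} = 1116227221067356419653632/72081298828125 ≈ 1.549e+10.


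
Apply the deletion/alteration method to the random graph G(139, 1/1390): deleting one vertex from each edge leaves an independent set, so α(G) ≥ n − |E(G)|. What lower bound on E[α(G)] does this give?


E[|E(G)|] = C(139, 2)·p = 9591 · (1/1390) = 69/10.
E[α(G)] ≥ n − E[|E(G)|] = 139 − 69/10 = 1321/10.
Numerically: ≈ 132.1000.
(This is only a lower bound; the true E[α(G)] may be larger.)

E[α(G)] ≥ 1321/10 ≈ 132.1000.


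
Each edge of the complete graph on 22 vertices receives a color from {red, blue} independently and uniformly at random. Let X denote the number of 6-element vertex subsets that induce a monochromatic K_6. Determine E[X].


Let X = Σ_S X_S over the C(22, 6) = 74613 subsets S of size 6, where X_S = 1 if the K_6 on S is monochromatic.
For a fixed S, the K_6 on S has C(6, 2) = 15 edges. P[all 15 edges red] = (1/2)^15, and likewise for blue, so P[monochromatic] = 2·(1/2)^15 = 2^{1 − 15} = 1/16384.
By linearity: E[X] = C(22, 6) · 2^{1 − 15} = 74613 · 1/16384 = 74613/16384.
Numerically: E[X] ≈ 4.554.

E[X] = C(22,6)·2^(1−C(6,2)) = 74613/16384 ≈ 4.554.


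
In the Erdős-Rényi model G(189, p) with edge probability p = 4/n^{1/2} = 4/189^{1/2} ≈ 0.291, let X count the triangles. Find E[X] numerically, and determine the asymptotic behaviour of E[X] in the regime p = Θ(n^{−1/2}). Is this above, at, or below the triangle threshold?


Number of potential triangles: C(189, 3) = 1107414.
Each occurs with probability p³ ≈ (0.291)³ ≈ 2.46313e-02.
By linearity: E[X] = C(189, 3)·p³ ≈ 1107414 · 2.46313e-02 ≈ 27277.042.
Since α = 1/2 < 1, p = c/n^{1/2} ≫ 1/n is above the triangle threshold p ~ 1/n. Asymptotically E[X] ~ (c³/6)·n^{3(1−α)} = (4³/6)·n^{1.5} → ∞; triangles are abundant w.h.p.

E[X] ≈ 27277.042; in regime p = Θ(1/n^{1/2}) E[X] diverges (above the triangle threshold p ~ 1/n).


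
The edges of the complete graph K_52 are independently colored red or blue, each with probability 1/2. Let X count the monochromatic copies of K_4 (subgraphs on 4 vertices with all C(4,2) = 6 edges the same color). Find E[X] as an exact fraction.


Let X = Σ_S X_S over the C(52, 4) = 270725 subsets S of size 4, where X_S = 1 if the K_4 on S is monochromatic.
For a fixed S, the K_4 on S has C(4, 2) = 6 edges. P[all 6 edges red] = (1/2)^6, and likewise for blue, so P[monochromatic] = 2·(1/2)^6 = 2^{1 − 6} = 1/32.
By linearity: E[X] = C(52, 4) · 2^{1 − 6} = 270725 · 1/32 = 270725/32.
Numerically: E[X] ≈ 8460.15625.

E[X] = C(52,4)·2^(1−C(4,2)) = 270725/32 ≈ 8460.15625.


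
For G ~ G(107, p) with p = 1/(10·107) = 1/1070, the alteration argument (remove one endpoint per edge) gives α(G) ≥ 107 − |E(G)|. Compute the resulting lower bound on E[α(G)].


E[|E(G)|] = C(107, 2)·p = 5671 · (1/1070) = 53/10.
E[α(G)] ≥ n − E[|E(G)|] = 107 − 53/10 = 1017/10.
Numerically: ≈ 101.700.
(This is only a lower bound; the true E[α(G)] may be larger.)

E[α(G)] ≥ 1017/10 ≈ 101.700.


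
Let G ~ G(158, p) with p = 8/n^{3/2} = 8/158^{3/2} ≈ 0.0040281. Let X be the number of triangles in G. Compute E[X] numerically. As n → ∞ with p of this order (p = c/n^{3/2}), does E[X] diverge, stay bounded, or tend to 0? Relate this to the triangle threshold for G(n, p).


Number of potential triangles: C(158, 3) = 644956.
Each occurs with probability p³ ≈ (0.0040281)³ ≈ 6.5360154e-08.
By linearity: E[X] = C(158, 3)·p³ ≈ 644956 · 6.5360154e-08 ≈ 0.04215.
Since α = 3/2 > 1, p = c/n^{3/2} = o(1/n) is below the triangle threshold p ~ 1/n. Asymptotically E[X] ~ (c³/6)·n^{3(1−α)} = (8³/6)·n^{-1.5} → 0, so by Markov's inequality G has no triangles w.h.p.

E[X] ≈ 0.04215; in regime p = Θ(1/n^{3/2}) E[X] tends to 0 (below the triangle threshold p ~ 1/n).


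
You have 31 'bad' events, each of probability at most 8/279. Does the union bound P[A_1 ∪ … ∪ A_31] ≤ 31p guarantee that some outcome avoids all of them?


Union bound: P[∪_{i=1}^{31} A_i] ≤ Σ_i P[A_i] ≤ 31·p = 31·(8/279) = 8/9.
Numerically: 8/9 ≈ 0.8888889.
Is 8/9 < 1? YES.
Since P[∪ A_i] ≤ 8/9 < 1, the complement has P[∩ A_i^c] ≥ 1 − 8/9 = 1/9 > 0, so some outcome avoids every A_i.

31·p = 8/9 ≈ 0.8888889; existence CERTIFIED by the union bound.


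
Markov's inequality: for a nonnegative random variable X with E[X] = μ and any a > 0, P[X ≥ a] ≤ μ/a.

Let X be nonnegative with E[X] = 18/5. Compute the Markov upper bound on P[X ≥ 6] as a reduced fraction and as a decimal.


μ = E[X] = 18/5, a = 6.
Markov: P[X ≥ 6] ≤ μ/a = (18/5)/6 = 3/5.
Numerically: ≈ 0.6000.
(Since a = 6 > μ = 3.6000, the bound 3/5 is < 1 and informative.)

P[X ≥ 6] ≤ 3/5 ≈ 0.6000.


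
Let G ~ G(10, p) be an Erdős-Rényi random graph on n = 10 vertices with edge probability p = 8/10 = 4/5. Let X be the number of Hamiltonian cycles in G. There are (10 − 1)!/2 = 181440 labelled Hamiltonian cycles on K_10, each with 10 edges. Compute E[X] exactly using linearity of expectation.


K_10 has (10 − 1)!/2 = 181440 labelled Hamiltonian cycles.
For each such Hamiltonian cycle H, let X_H = 1 if all 10 edges of H are present in G. Then P[X_H = 1] = p^{10} = (4/5)^{10} = 1048576/9765625.
By linearity of expectation: E[X] = Σ_H E[X_H] = 181440 · p^{10} = 181440 · 1048576/9765625 = 38050725888/1953125.
Numerically: E[X] ≈ 19482.

E[X] = 181440 · (4/5)^{10} = 38050725888/1953125 ≈ 19482.


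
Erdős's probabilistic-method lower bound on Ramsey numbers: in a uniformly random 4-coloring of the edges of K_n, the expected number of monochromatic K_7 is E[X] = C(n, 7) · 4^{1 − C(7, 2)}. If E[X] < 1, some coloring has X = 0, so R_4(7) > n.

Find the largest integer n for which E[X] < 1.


We need C(n, 7) · 4^{1 − 21} < 1, i.e. C(n, 7) < 4^{21 − 1} = 1099511627776.
Check values of n near the boundary:
  n = 176: C(176, 7) = 919790691600; 919790691600 < 1099511627776? YES
  n = 177: C(177, 7) = 957664425960; 957664425960 < 1099511627776? YES
  n = 178: C(178, 7) = 996867063280; 996867063280 < 1099511627776? YES
  n = 179: C(179, 7) = 1037437234460; 1037437234460 < 1099511627776? YES
  n = 180: C(180, 7) = 1079414463600; 1079414463600 < 1099511627776? YES
  n = 181: C(181, 7) = 1122839183400; 1122839183400 < 1099511627776? NO
  n = 182: C(182, 7) = 1167752750736; 1167752750736 < 1099511627776? NO
  n = 183: C(183, 7) = 1214197462413; 1214197462413 < 1099511627776? NO
The largest n with C(n, 7) < 1099511627776 is n = 180 (where E[X] = 67463403975/68719476736 ≈ 0.98172). Hence R_4(7) > 180, i.e. R_4(7) ≥ 181.

Largest n = 180; hence R_4(7) > 180.


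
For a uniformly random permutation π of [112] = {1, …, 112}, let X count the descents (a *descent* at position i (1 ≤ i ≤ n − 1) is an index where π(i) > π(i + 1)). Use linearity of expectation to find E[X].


Write X = Σ X_I over i = 1, …, 111, with X_I the indicator of one descent.
There are 111 indicators.
For each fixed i, the pair (π(i), π(i+1)) is a uniformly random ordered pair of distinct values from {1, …, 112}; by symmetry P[π(i) > π(i+1)] = 1/2.
By linearity: E[X] = 111 · (1/2) = (112 − 1) · (1/2) = 111/2 ≈ 55.500000.

E[X] = 111/2 = 55.500000.


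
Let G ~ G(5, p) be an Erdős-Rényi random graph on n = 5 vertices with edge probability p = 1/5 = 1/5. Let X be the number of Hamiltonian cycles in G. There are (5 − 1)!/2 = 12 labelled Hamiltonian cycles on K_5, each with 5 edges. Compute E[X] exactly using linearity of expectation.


K_5 has (5 − 1)!/2 = 12 labelled Hamiltonian cycles.
For each such Hamiltonian cycle H, let X_H = 1 if all 5 edges of H are present in G. Then P[X_H = 1] = p^{5} = (1/5)^{5} = 1/3125.
Summing the indicators: E[X] = Σ_H E[X_H] = 12 · p^{5} = 12 · 1/3125 = 12/3125.
Numerically: E[X] ≈ 0.00384.

E[X] = 12 · (1/5)^{5} = 12/3125 ≈ 0.00384.


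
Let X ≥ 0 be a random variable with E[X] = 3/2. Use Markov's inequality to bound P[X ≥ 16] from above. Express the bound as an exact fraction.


μ = E[X] = 3/2, a = 16.
Markov: P[X ≥ 16] ≤ μ/a = (3/2)/16 = 3/32.
Numerically: ≈ 0.094.
(Since a = 16 > μ = 1.500, the bound 3/32 is < 1 and informative.)

P[X ≥ 16] ≤ 3/32 ≈ 0.094.


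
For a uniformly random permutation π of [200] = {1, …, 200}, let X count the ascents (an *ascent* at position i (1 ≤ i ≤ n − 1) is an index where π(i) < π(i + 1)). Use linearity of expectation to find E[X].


Write X = Σ X_I over i = 1, …, 199, with X_I the indicator of one ascent.
There are 199 indicators.
For each fixed i, the pair (π(i), π(i+1)) is a uniformly random ordered pair of distinct values from {1, …, 200}; by symmetry P[π(i) < π(i+1)] = 1/2.
By linearity: E[X] = 199 · (1/2) = (200 − 1) · (1/2) = 199/2 ≈ 99.500000.

E[X] = 199/2 = 99.500000.


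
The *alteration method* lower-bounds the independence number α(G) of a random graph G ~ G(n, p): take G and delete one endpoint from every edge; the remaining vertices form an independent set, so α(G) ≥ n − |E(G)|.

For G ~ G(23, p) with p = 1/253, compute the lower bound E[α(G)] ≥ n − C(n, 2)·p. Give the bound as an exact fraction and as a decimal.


E[|E(G)|] = C(23, 2)·p = 253 · (1/253) = 1.
E[α(G)] ≥ n − E[|E(G)|] = 23 − 1 = 22.
Numerically: ≈ 22.000.
(This is only a lower bound; the true E[α(G)] may be larger.)

E[α(G)] ≥ 22 ≈ 22.000.


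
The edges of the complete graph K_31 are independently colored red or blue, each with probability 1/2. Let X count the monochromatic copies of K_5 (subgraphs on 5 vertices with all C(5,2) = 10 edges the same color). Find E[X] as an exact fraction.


Let X = Σ_S X_S over the C(31, 5) = 169911 subsets S of size 5, where X_S = 1 if the K_5 on S is monochromatic.
For a fixed S, the K_5 on S has C(5, 2) = 10 edges. P[all 10 edges red] = (1/2)^10, and likewise for blue, so P[monochromatic] = 2·(1/2)^10 = 2^{1 − 10} = 1/512.
By linearity of expectation: E[X] = C(31, 5) · 2^{1 − 10} = 169911 · 1/512 = 169911/512.
Numerically: E[X] ≈ 331.8574.

E[X] = C(31,5)·2^(1−C(5,2)) = 169911/512 ≈ 331.8574.


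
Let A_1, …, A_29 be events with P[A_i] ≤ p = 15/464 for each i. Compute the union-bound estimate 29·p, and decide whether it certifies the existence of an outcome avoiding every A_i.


Union bound: P[∪_{i=1}^{29} A_i] ≤ Σ_i P[A_i] ≤ 29·p = 29·(15/464) = 15/16.
Numerically: 15/16 ≈ 0.9375000.
Is 15/16 < 1? YES.
Since P[∪ A_i] ≤ 15/16 < 1, the complement has P[∩ A_i^c] ≥ 1 − 15/16 = 1/16 > 0, so some outcome avoids every A_i.

29·p = 15/16 ≈ 0.9375000; existence CERTIFIED by the union bound.


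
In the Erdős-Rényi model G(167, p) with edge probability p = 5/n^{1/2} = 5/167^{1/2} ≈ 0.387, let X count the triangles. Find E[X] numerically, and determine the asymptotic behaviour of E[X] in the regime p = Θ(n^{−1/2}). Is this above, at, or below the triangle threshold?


Number of potential triangles: C(167, 3) = 762355.
Each occurs with probability p³ ≈ (0.387)³ ≈ 5.79209e-02.
By linearity: E[X] = C(167, 3)·p³ ≈ 762355 · 5.79209e-02 ≈ 44156.288.
Since α = 1/2 < 1, p = c/n^{1/2} ≫ 1/n is above the triangle threshold p ~ 1/n. Asymptotically E[X] ~ (c³/6)·n^{3(1−α)} = (5³/6)·n^{1.5} → ∞; triangles are abundant w.h.p.

E[X] ≈ 44156.288; in regime p = Θ(1/n^{1/2}) E[X] diverges (above the triangle threshold p ~ 1/n).


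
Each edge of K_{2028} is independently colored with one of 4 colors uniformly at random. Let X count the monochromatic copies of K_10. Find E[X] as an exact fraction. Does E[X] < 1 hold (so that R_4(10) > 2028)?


E[X] = C(2028, 10) · 4^{1 − 45} = 317149973285521499299300410 · 4^{−44} = 317149973285521499299300410/309485009821345068724781056.
As a reduced fraction: E[X] = 158574986642760749649650205/154742504910672534362390528 ≈ 1.025.
Is E[X] < 1? NO.
Since E[X] ≥ 1, the first-moment bound is inconclusive at n = 2028; it does NOT by itself certify R_4(10) > 2028.

E[X] = 158574986642760749649650205/154742504910672534362390528 ≈ 1.025; E[X] ≥ 1; first-moment method inconclusive here.


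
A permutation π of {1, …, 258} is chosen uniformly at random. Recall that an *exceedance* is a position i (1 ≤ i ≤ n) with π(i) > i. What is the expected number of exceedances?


Write X = Σ_{i=1}^{258} X_i, where X_i = 1_{π(i) > i}.
For each fixed i, π(i) is uniform over {1, …, 258} (marginal of a uniform permutation), so P[π(i) > i] = (n − i)/n. Summing: Σ_{i=1}^{258} (n − i)/n = (0 + 1 + … + 257)/258 = 258(258 − 1)/(2·258) = (258 − 1)/2.
Hence E[X] = Σ_{i=1}^{258} (258 − i)/258 = 257/2 ≈ 128.500.

E[X] = 257/2 = 128.500.


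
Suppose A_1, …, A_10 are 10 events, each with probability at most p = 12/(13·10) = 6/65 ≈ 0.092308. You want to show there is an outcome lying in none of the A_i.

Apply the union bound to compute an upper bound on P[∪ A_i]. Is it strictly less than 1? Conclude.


Union bound: P[∪_{i=1}^{10} A_i] ≤ Σ_i P[A_i] ≤ 10·p = 10·(6/65) = 12/13.
Numerically: 12/13 ≈ 0.923077.
Is 12/13 < 1? YES.
Since P[∪ A_i] ≤ 12/13 < 1, the complement has P[∩ A_i^c] ≥ 1 − 12/13 = 1/13 > 0, so some outcome avoids every A_i.

10·p = 12/13 ≈ 0.923077; existence CERTIFIED by the union bound.


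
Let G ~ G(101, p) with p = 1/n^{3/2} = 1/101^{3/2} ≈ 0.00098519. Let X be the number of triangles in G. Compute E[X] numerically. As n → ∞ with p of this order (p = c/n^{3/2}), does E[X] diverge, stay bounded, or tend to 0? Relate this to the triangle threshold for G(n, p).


Number of potential triangles: C(101, 3) = 166650.
Each occurs with probability p³ ≈ (0.00098519)³ ≈ 9.5621118e-10.
By linearity: E[X] = C(101, 3)·p³ ≈ 166650 · 9.5621118e-10 ≈ 0.00016.
Since α = 3/2 > 1, p = c/n^{3/2} = o(1/n) is below the triangle threshold p ~ 1/n. Asymptotically E[X] ~ (c³/6)·n^{3(1−α)} = (1³/6)·n^{-1.5} → 0, so by Markov's inequality G has no triangles w.h.p.

E[X] ≈ 0.00016; in regime p = Θ(1/n^{3/2}) E[X] tends to 0 (below the triangle threshold p ~ 1/n).


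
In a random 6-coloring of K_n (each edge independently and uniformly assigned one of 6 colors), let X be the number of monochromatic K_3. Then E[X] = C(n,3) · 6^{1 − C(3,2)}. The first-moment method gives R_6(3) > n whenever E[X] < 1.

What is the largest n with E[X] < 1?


We need C(n, 3) · 6^{1 − 3} < 1, i.e. C(n, 3) < 6^{3 − 1} = 36.
Check values of n near the boundary:
  n = 3: C(3, 3) = 1; 1 < 36? YES
  n = 4: C(4, 3) = 4; 4 < 36? YES
  n = 5: C(5, 3) = 10; 10 < 36? YES
  n = 6: C(6, 3) = 20; 20 < 36? YES
  n = 7: C(7, 3) = 35; 35 < 36? YES
  n = 8: C(8, 3) = 56; 56 < 36? NO
  n = 9: C(9, 3) = 84; 84 < 36? NO
  n = 10: C(10, 3) = 120; 120 < 36? NO
The largest n with C(n, 3) < 36 is n = 7 (where E[X] = 35/36 ≈ 0.972222). Hence R_6(3) > 7, i.e. R_6(3) ≥ 8.

Largest n = 7; hence R_6(3) > 7.


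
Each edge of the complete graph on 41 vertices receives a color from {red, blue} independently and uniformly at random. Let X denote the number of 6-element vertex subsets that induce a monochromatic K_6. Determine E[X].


Let X = Σ_S X_S over the C(41, 6) = 4496388 subsets S of size 6, where X_S = 1 if the K_6 on S is monochromatic.
For a fixed S, the K_6 on S has C(6, 2) = 15 edges. P[all 15 edges red] = (1/2)^15, and likewise for blue, so P[monochromatic] = 2·(1/2)^15 = 2^{1 − 15} = 1/16384.
By linearity of expectation: E[X] = C(41, 6) · 2^{1 − 15} = 4496388 · 1/16384 = 1124097/4096.
Numerically: E[X] ≈ 274.438.

E[X] = C(41,6)·2^(1−C(6,2)) = 1124097/4096 ≈ 274.438.


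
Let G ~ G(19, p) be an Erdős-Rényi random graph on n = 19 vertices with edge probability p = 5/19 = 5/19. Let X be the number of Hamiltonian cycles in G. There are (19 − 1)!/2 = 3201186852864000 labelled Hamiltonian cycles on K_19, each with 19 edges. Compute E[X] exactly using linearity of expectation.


K_19 has (19 − 1)!/2 = 3201186852864000 labelled Hamiltonian cycles.
For each such Hamiltonian cycle H, let X_H = 1 if all 19 edges of H are present in G. Then P[X_H = 1] = p^{19} = (5/19)^{19} = 19073486328125/1978419655660313589123979.
By linearity: E[X] = Σ_H E[X_H] = 3201186852864000 · p^{19} = 3201186852864000 · 19073486328125/1978419655660313589123979 = 61057793671875000000000000000/1978419655660313589123979.
Numerically: E[X] ≈ 30861.9.

E[X] = 3201186852864000 · (5/19)^{19} = 61057793671875000000000000000/1978419655660313589123979 ≈ 30861.9.


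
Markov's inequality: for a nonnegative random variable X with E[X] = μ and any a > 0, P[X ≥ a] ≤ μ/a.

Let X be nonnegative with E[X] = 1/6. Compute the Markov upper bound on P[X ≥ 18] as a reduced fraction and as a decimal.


μ = E[X] = 1/6, a = 18.
Markov: P[X ≥ 18] ≤ μ/a = (1/6)/18 = 1/108.
Numerically: ≈ 0.009259.
(Since a = 18 > μ = 0.166667, the bound 1/108 is < 1 and informative.)

P[X ≥ 18] ≤ 1/108 ≈ 0.009259.


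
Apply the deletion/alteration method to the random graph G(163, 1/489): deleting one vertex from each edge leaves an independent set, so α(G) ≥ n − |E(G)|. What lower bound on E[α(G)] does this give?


E[|E(G)|] = C(163, 2)·p = 13203 · (1/489) = 27.
E[α(G)] ≥ n − E[|E(G)|] = 163 − 27 = 136.
Numerically: ≈ 136.000.
(This is only a lower bound; the true E[α(G)] may be larger.)

E[α(G)] ≥ 136 ≈ 136.000.


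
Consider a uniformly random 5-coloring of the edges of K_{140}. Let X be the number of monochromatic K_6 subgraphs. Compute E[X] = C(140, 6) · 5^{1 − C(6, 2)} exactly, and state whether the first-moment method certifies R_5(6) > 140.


E[X] = C(140, 6) · 5^{1 − 15} = 9381724380 · 5^{−14} = 9381724380/6103515625.
As a reduced fraction: E[X] = 1876344876/1220703125 ≈ 1.53710.
Is E[X] < 1? NO.
Since E[X] ≥ 1, the first-moment bound is inconclusive at n = 140; it does NOT by itself certify R_5(6) > 140.

E[X] = 1876344876/1220703125 ≈ 1.53710; E[X] ≥ 1; first-moment method inconclusive here.


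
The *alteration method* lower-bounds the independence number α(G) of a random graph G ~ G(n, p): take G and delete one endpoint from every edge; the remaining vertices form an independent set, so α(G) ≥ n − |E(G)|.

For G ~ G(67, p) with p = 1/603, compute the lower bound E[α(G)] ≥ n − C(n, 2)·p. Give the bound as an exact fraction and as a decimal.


E[|E(G)|] = C(67, 2)·p = 2211 · (1/603) = 11/3.
E[α(G)] ≥ n − E[|E(G)|] = 67 − 11/3 = 190/3.
Numerically: ≈ 63.3333.
(This is only a lower bound; the true E[α(G)] may be larger.)

E[α(G)] ≥ 190/3 ≈ 63.3333.


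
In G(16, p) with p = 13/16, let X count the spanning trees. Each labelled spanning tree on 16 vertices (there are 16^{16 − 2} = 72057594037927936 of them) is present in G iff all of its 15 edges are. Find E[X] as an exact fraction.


K_16 has 16^{16 − 2} = 72057594037927936 labelled spanning trees.
For each such spanning tree H, let X_H = 1 if all 15 edges of H are present in G. Then P[X_H = 1] = p^{15} = (13/16)^{15} = 51185893014090757/1152921504606846976.
By linearity of expectation: E[X] = Σ_H E[X_H] = 72057594037927936 · p^{15} = 72057594037927936 · 51185893014090757/1152921504606846976 = 51185893014090757/16.
Numerically: E[X] ≈ 3.19912e+15.

E[X] = 72057594037927936 · (13/16)^{15} = 51185893014090757/16 ≈ 3.19912e+15.


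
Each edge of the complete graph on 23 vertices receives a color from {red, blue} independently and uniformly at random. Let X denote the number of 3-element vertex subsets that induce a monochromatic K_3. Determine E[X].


Let X = Σ_S X_S over the C(23, 3) = 1771 subsets S of size 3, where X_S = 1 if the K_3 on S is monochromatic.
For a fixed S, the K_3 on S has C(3, 2) = 3 edges. P[all 3 edges red] = (1/2)^3, and likewise for blue, so P[monochromatic] = 2·(1/2)^3 = 2^{1 − 3} = 1/4.
By linearity: E[X] = C(23, 3) · 2^{1 − 3} = 1771 · 1/4 = 1771/4.
Numerically: E[X] ≈ 442.7500.

E[X] = C(23,3)·2^(1−C(3,2)) = 1771/4 ≈ 442.7500.


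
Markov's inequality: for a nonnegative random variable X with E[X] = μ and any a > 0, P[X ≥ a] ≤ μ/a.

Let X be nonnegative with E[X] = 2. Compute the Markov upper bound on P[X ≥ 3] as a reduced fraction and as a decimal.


μ = E[X] = 2, a = 3.
Markov: P[X ≥ 3] ≤ μ/a = (2)/3 = 2/3.
Numerically: ≈ 0.667.
(Since a = 3 > μ = 2.000, the bound 2/3 is < 1 and informative.)

P[X ≥ 3] ≤ 2/3 ≈ 0.667.


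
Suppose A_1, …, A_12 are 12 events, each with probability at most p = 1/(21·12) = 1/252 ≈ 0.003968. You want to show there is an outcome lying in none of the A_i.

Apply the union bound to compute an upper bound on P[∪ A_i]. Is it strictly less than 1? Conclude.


Union bound: P[∪_{i=1}^{12} A_i] ≤ Σ_i P[A_i] ≤ 12·p = 12·(1/252) = 1/21.
Numerically: 1/21 ≈ 0.047619.
Is 1/21 < 1? YES.
Since P[∪ A_i] ≤ 1/21 < 1, the complement has P[∩ A_i^c] ≥ 1 − 1/21 = 20/21 > 0, so some outcome avoids every A_i.

12·p = 1/21 ≈ 0.047619; existence CERTIFIED by the union bound.


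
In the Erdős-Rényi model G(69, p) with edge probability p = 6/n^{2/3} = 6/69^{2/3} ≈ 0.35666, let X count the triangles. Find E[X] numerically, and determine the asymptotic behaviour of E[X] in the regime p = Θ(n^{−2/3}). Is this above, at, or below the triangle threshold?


Number of potential triangles: C(69, 3) = 52394.
Each occurs with probability p³ ≈ (0.35666)³ ≈ 4.5368620e-02.
By linearity: E[X] = C(69, 3)·p³ ≈ 52394 · 4.5368620e-02 ≈ 2377.04348.
Since α = 2/3 < 1, p = c/n^{2/3} ≫ 1/n is above the triangle threshold p ~ 1/n. Asymptotically E[X] ~ (c³/6)·n^{3(1−α)} = (6³/6)·n^{1} → ∞; triangles are abundant w.h.p.

E[X] ≈ 2377.04348; in regime p = Θ(1/n^{2/3}) E[X] diverges (above the triangle threshold p ~ 1/n).


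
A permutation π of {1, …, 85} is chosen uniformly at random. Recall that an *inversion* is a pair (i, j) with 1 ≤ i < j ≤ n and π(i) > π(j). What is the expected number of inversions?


Write X = Σ X_I over the C(85, 2) = 3570 pairs i < j, with X_I the indicator of one inversion.
There are 3570 indicators.
For each fixed pair i < j, the values π(i) and π(j) are two distinct elements of {1, …, 85} in uniformly random order; by symmetry P[π(i) > π(j)] = 1/2.
By linearity: E[X] = 3570 · (1/2) = C(85, 2) · (1/2) = 3570/2 = 1785 ≈ 1785.000000.

E[X] = 1785 = 1785.000000.


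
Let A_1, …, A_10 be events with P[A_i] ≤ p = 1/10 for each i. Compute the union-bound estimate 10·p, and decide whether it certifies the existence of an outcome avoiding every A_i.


Union bound: P[∪_{i=1}^{10} A_i] ≤ Σ_i P[A_i] ≤ 10·p = 10·(1/10) = 1.
Numerically: 1 ≈ 1.0000.
Is 1 < 1? NO.
Since the bound 1 is ≥ 1, the union bound is uninformative here; it does NOT by itself certify existence.

10·p = 1 ≈ 1.0000; existence NOT certified by the union bound.


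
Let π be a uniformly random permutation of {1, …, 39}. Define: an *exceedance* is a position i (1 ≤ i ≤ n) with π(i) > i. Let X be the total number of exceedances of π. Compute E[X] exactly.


Write X = Σ_{i=1}^{39} X_i, where X_i = 1_{π(i) > i}.
For each fixed i, π(i) is uniform over {1, …, 39} (marginal of a uniform permutation), so P[π(i) > i] = (n − i)/n. Summing: Σ_{i=1}^{39} (n − i)/n = (0 + 1 + … + 38)/39 = 39(39 − 1)/(2·39) = (39 − 1)/2.
Hence E[X] = Σ_{i=1}^{39} (39 − i)/39 = 19 ≈ 19.0000.

E[X] = 19 = 19.0000.


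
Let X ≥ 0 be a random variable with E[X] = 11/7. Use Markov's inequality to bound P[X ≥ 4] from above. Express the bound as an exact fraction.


μ = E[X] = 11/7, a = 4.
Markov: P[X ≥ 4] ≤ μ/a = (11/7)/4 = 11/28.
Numerically: ≈ 0.392857.
(Since a = 4 > μ = 1.571429, the bound 11/28 is < 1 and informative.)

P[X ≥ 4] ≤ 11/28 ≈ 0.392857.


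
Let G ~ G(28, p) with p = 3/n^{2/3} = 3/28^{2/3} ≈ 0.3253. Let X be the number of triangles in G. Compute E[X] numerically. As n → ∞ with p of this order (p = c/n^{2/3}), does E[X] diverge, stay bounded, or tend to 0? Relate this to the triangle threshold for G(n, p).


Number of potential triangles: C(28, 3) = 3276.
Each occurs with probability p³ ≈ (0.3253)³ ≈ 3.443878e-02.
By linearity: E[X] = C(28, 3)·p³ ≈ 3276 · 3.443878e-02 ≈ 112.8214.
Since α = 2/3 < 1, p = c/n^{2/3} ≫ 1/n is above the triangle threshold p ~ 1/n. Asymptotically E[X] ~ (c³/6)·n^{3(1−α)} = (3³/6)·n^{1} → ∞; triangles are abundant w.h.p.

E[X] ≈ 112.8214; in regime p = Θ(1/n^{2/3}) E[X] diverges (above the triangle threshold p ~ 1/n).


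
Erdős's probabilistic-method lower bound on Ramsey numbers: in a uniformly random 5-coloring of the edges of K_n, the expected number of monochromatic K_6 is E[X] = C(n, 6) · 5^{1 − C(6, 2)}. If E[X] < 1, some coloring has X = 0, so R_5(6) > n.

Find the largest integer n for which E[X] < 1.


We need C(n, 6) · 5^{1 − 15} < 1, i.e. C(n, 6) < 5^{15 − 1} = 6103515625.
Check values of n near the boundary:
  n = 129: C(129, 6) = 5688177600; 5688177600 < 6103515625? YES
  n = 130: C(130, 6) = 5963412000; 5963412000 < 6103515625? YES
  n = 131: C(131, 6) = 6249655776; 6249655776 < 6103515625? NO
  n = 132: C(132, 6) = 6547258432; 6547258432 < 6103515625? NO
The largest n with C(n, 6) < 6103515625 is n = 130 (where E[X] = 47707296/48828125 ≈ 0.9770). Hence R_5(6) > 130, i.e. R_5(6) ≥ 131.

Largest n = 130; hence R_5(6) > 130.


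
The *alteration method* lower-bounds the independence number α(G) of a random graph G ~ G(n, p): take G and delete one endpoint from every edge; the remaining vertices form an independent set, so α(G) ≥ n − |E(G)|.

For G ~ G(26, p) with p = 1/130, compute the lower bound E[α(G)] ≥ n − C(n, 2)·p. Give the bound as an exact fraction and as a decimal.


E[|E(G)|] = C(26, 2)·p = 325 · (1/130) = 5/2.
E[α(G)] ≥ n − E[|E(G)|] = 26 − 5/2 = 47/2.
Numerically: ≈ 23.500000.
(This is only a lower bound; the true E[α(G)] may be larger.)

E[α(G)] ≥ 47/2 ≈ 23.500000.


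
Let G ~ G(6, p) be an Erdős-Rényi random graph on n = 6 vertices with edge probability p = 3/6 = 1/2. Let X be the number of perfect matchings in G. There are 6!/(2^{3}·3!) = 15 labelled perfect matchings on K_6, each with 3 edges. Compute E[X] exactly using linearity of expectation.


K_6 has 6!/(2^{3}·3!) = 15 labelled perfect matchings.
For each such perfect matching H, let X_H = 1 if all 3 edges of H are present in G. Then P[X_H = 1] = p^{3} = (1/2)^{3} = 1/8.
Summing the indicators: E[X] = Σ_H E[X_H] = 15 · p^{3} = 15 · 1/8 = 15/8.
Numerically: E[X] ≈ 1.875.

E[X] = 15 · (1/2)^{3} = 15/8 ≈ 1.875.


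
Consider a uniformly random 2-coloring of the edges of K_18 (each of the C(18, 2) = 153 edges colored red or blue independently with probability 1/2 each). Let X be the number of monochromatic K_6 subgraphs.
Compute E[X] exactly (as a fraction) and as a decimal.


Let X = Σ_S X_S over the C(18, 6) = 18564 subsets S of size 6, where X_S = 1 if the K_6 on S is monochromatic.
For a fixed S, the K_6 on S has C(6, 2) = 15 edges. P[all 15 edges red] = (1/2)^15, and likewise for blue, so P[monochromatic] = 2·(1/2)^15 = 2^{1 − 15} = 1/16384.
By linearity of expectation: E[X] = C(18, 6) · 2^{1 − 15} = 18564 · 1/16384 = 4641/4096.
Numerically: E[X] ≈ 1.13306.

E[X] = C(18,6)·2^(1−C(6,2)) = 4641/4096 ≈ 1.13306.


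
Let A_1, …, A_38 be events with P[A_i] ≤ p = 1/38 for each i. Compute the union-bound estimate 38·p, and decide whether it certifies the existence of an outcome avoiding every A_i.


Union bound: P[∪_{i=1}^{38} A_i] ≤ Σ_i P[A_i] ≤ 38·p = 38·(1/38) = 1.
Numerically: 1 ≈ 1.00000.
Is 1 < 1? NO.
Since the bound 1 is ≥ 1, the union bound is uninformative here; it does NOT by itself certify existence.

38·p = 1 ≈ 1.00000; existence NOT certified by the union bound.


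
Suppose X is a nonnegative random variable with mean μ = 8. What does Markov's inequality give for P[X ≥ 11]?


μ = E[X] = 8, a = 11.
Markov: P[X ≥ 11] ≤ μ/a = (8)/11 = 8/11.
Numerically: ≈ 0.727.
(Since a = 11 > μ = 8.000, the bound 8/11 is < 1 and informative.)

P[X ≥ 11] ≤ 8/11 ≈ 0.727.


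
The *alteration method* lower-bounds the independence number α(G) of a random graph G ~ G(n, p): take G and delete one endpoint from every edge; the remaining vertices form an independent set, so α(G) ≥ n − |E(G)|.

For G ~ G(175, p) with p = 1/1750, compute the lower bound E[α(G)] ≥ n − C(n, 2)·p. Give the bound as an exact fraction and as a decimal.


E[|E(G)|] = C(175, 2)·p = 15225 · (1/1750) = 87/10.
E[α(G)] ≥ n − E[|E(G)|] = 175 − 87/10 = 1663/10.
Numerically: ≈ 166.300000.
(This is only a lower bound; the true E[α(G)] may be larger.)

E[α(G)] ≥ 1663/10 ≈ 166.300000.


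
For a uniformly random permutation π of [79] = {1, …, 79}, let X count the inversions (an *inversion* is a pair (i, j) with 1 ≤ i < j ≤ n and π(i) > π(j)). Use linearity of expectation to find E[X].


Write X = Σ X_I over the C(79, 2) = 3081 pairs i < j, with X_I the indicator of one inversion.
There are 3081 indicators.
For each fixed pair i < j, the values π(i) and π(j) are two distinct elements of {1, …, 79} in uniformly random order; by symmetry P[π(i) > π(j)] = 1/2.
By linearity: E[X] = 3081 · (1/2) = C(79, 2) · (1/2) = 3081/2 = 3081/2 ≈ 1540.5000.

E[X] = 3081/2 = 1540.5000.


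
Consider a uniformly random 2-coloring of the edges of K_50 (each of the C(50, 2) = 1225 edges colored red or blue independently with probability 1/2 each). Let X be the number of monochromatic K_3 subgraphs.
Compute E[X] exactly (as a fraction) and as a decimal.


Let X = Σ_S X_S over the C(50, 3) = 19600 subsets S of size 3, where X_S = 1 if the K_3 on S is monochromatic.
For a fixed S, the K_3 on S has C(3, 2) = 3 edges. P[all 3 edges red] = (1/2)^3, and likewise for blue, so P[monochromatic] = 2·(1/2)^3 = 2^{1 − 3} = 1/4.
By linearity of expectation: E[X] = C(50, 3) · 2^{1 − 3} = 19600 · 1/4 = 4900.
Numerically: E[X] ≈ 4900.0000.

E[X] = C(50,3)·2^(1−C(3,2)) = 4900 ≈ 4900.0000.


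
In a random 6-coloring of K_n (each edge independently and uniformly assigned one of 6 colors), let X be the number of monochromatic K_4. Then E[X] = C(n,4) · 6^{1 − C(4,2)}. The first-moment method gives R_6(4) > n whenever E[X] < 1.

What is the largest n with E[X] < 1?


We need C(n, 4) · 6^{1 − 6} < 1, i.e. C(n, 4) < 6^{6 − 1} = 7776.
Check values of n near the boundary:
  n = 20: C(20, 4) = 4845; 4845 < 7776? YES
  n = 21: C(21, 4) = 5985; 5985 < 7776? YES
  n = 22: C(22, 4) = 7315; 7315 < 7776? YES
  n = 23: C(23, 4) = 8855; 8855 < 7776? NO
The largest n with C(n, 4) < 7776 is n = 22 (where E[X] = 7315/7776 ≈ 0.94072). Hence R_6(4) > 22, i.e. R_6(4) ≥ 23.

Largest n = 22; hence R_6(4) > 22.


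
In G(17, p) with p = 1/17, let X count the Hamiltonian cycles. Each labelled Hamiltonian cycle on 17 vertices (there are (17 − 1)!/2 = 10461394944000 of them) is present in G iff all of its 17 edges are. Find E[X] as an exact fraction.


K_17 has (17 − 1)!/2 = 10461394944000 labelled Hamiltonian cycles.
For each such Hamiltonian cycle H, let X_H = 1 if all 17 edges of H are present in G. Then P[X_H = 1] = p^{17} = (1/17)^{17} = 1/827240261886336764177.
By linearity of expectation: E[X] = Σ_H E[X_H] = 10461394944000 · p^{17} = 10461394944000 · 1/827240261886336764177 = 10461394944000/827240261886336764177.
Numerically: E[X] ≈ 1.26e-08.

E[X] = 10461394944000 · (1/17)^{17} = 10461394944000/827240261886336764177 ≈ 1.26e-08.


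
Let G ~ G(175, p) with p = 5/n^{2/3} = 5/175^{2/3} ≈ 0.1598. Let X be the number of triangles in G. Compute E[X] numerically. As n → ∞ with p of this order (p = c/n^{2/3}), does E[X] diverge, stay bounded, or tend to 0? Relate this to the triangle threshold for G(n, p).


Number of potential triangles: C(175, 3) = 877975.
Each occurs with probability p³ ≈ (0.1598)³ ≈ 4.081633e-03.
By linearity: E[X] = C(175, 3)·p³ ≈ 877975 · 4.081633e-03 ≈ 3583.5714.
Since α = 2/3 < 1, p = c/n^{2/3} ≫ 1/n is above the triangle threshold p ~ 1/n. Asymptotically E[X] ~ (c³/6)·n^{3(1−α)} = (5³/6)·n^{1} → ∞; triangles are abundant w.h.p.

E[X] ≈ 3583.5714; in regime p = Θ(1/n^{2/3}) E[X] diverges (above the triangle threshold p ~ 1/n).
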